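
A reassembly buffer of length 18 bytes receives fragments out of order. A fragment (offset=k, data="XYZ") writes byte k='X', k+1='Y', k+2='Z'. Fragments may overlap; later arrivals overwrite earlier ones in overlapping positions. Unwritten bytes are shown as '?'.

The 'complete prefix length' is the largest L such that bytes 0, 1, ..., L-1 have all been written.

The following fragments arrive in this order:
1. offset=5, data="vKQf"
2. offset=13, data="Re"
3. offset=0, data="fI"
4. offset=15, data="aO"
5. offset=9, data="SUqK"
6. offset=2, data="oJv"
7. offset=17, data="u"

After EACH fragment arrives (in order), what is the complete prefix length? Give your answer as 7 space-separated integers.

Fragment 1: offset=5 data="vKQf" -> buffer=?????vKQf????????? -> prefix_len=0
Fragment 2: offset=13 data="Re" -> buffer=?????vKQf????Re??? -> prefix_len=0
Fragment 3: offset=0 data="fI" -> buffer=fI???vKQf????Re??? -> prefix_len=2
Fragment 4: offset=15 data="aO" -> buffer=fI???vKQf????ReaO? -> prefix_len=2
Fragment 5: offset=9 data="SUqK" -> buffer=fI???vKQfSUqKReaO? -> prefix_len=2
Fragment 6: offset=2 data="oJv" -> buffer=fIoJvvKQfSUqKReaO? -> prefix_len=17
Fragment 7: offset=17 data="u" -> buffer=fIoJvvKQfSUqKReaOu -> prefix_len=18

Answer: 0 0 2 2 2 17 18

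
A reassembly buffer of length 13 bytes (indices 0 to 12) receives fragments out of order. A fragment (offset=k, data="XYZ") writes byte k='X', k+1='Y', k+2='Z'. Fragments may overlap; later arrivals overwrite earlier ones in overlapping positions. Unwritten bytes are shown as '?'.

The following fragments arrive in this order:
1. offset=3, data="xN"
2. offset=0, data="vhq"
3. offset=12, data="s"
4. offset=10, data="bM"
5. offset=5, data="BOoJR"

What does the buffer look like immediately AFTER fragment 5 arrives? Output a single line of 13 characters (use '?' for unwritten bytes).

Answer: vhqxNBOoJRbMs

Derivation:
Fragment 1: offset=3 data="xN" -> buffer=???xN????????
Fragment 2: offset=0 data="vhq" -> buffer=vhqxN????????
Fragment 3: offset=12 data="s" -> buffer=vhqxN???????s
Fragment 4: offset=10 data="bM" -> buffer=vhqxN?????bMs
Fragment 5: offset=5 data="BOoJR" -> buffer=vhqxNBOoJRbMs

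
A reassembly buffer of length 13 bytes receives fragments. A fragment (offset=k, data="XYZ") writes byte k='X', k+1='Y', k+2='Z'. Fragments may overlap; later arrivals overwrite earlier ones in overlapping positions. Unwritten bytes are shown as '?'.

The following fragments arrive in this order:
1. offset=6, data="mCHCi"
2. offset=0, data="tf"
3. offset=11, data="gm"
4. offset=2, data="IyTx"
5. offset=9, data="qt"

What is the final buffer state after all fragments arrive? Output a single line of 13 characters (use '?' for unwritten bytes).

Fragment 1: offset=6 data="mCHCi" -> buffer=??????mCHCi??
Fragment 2: offset=0 data="tf" -> buffer=tf????mCHCi??
Fragment 3: offset=11 data="gm" -> buffer=tf????mCHCigm
Fragment 4: offset=2 data="IyTx" -> buffer=tfIyTxmCHCigm
Fragment 5: offset=9 data="qt" -> buffer=tfIyTxmCHqtgm

Answer: tfIyTxmCHqtgm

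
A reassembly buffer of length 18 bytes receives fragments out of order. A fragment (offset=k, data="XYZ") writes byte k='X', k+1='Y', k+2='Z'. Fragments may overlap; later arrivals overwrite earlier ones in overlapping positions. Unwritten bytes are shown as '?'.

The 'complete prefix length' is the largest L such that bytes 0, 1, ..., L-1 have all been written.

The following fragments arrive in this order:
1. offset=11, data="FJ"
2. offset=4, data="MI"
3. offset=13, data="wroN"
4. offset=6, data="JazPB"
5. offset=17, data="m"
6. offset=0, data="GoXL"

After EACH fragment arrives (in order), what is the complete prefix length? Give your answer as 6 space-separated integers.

Answer: 0 0 0 0 0 18

Derivation:
Fragment 1: offset=11 data="FJ" -> buffer=???????????FJ????? -> prefix_len=0
Fragment 2: offset=4 data="MI" -> buffer=????MI?????FJ????? -> prefix_len=0
Fragment 3: offset=13 data="wroN" -> buffer=????MI?????FJwroN? -> prefix_len=0
Fragment 4: offset=6 data="JazPB" -> buffer=????MIJazPBFJwroN? -> prefix_len=0
Fragment 5: offset=17 data="m" -> buffer=????MIJazPBFJwroNm -> prefix_len=0
Fragment 6: offset=0 data="GoXL" -> buffer=GoXLMIJazPBFJwroNm -> prefix_len=18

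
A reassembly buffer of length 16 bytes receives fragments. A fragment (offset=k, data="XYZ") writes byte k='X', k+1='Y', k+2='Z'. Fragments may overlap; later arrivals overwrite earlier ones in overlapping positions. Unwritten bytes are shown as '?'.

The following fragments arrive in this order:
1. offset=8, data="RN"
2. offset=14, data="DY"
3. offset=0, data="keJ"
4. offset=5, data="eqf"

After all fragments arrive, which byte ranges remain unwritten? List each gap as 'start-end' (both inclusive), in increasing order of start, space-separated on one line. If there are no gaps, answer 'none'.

Fragment 1: offset=8 len=2
Fragment 2: offset=14 len=2
Fragment 3: offset=0 len=3
Fragment 4: offset=5 len=3
Gaps: 3-4 10-13

Answer: 3-4 10-13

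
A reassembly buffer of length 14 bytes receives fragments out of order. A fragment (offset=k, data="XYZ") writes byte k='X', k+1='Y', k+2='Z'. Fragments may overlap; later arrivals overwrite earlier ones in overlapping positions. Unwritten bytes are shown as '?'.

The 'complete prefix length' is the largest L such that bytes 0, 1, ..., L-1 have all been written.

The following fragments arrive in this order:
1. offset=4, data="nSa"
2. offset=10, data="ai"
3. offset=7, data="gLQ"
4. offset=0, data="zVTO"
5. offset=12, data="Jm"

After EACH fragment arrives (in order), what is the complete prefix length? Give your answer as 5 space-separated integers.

Answer: 0 0 0 12 14

Derivation:
Fragment 1: offset=4 data="nSa" -> buffer=????nSa??????? -> prefix_len=0
Fragment 2: offset=10 data="ai" -> buffer=????nSa???ai?? -> prefix_len=0
Fragment 3: offset=7 data="gLQ" -> buffer=????nSagLQai?? -> prefix_len=0
Fragment 4: offset=0 data="zVTO" -> buffer=zVTOnSagLQai?? -> prefix_len=12
Fragment 5: offset=12 data="Jm" -> buffer=zVTOnSagLQaiJm -> prefix_len=14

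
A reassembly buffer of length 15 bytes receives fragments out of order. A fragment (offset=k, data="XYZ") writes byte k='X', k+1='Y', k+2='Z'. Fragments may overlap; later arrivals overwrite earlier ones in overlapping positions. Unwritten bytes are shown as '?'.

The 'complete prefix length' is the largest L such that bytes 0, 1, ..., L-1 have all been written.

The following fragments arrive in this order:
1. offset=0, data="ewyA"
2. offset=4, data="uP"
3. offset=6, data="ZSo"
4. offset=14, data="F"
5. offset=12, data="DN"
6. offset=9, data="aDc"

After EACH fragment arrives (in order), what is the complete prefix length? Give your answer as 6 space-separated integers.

Answer: 4 6 9 9 9 15

Derivation:
Fragment 1: offset=0 data="ewyA" -> buffer=ewyA??????????? -> prefix_len=4
Fragment 2: offset=4 data="uP" -> buffer=ewyAuP????????? -> prefix_len=6
Fragment 3: offset=6 data="ZSo" -> buffer=ewyAuPZSo?????? -> prefix_len=9
Fragment 4: offset=14 data="F" -> buffer=ewyAuPZSo?????F -> prefix_len=9
Fragment 5: offset=12 data="DN" -> buffer=ewyAuPZSo???DNF -> prefix_len=9
Fragment 6: offset=9 data="aDc" -> buffer=ewyAuPZSoaDcDNF -> prefix_len=15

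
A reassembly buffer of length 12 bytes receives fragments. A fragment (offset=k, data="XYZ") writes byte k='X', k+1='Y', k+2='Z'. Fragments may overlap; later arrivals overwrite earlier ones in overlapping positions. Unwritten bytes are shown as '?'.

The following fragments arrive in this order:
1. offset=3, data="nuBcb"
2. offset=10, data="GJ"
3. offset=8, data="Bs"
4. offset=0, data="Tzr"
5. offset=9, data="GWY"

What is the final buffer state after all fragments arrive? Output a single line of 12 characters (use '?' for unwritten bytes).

Fragment 1: offset=3 data="nuBcb" -> buffer=???nuBcb????
Fragment 2: offset=10 data="GJ" -> buffer=???nuBcb??GJ
Fragment 3: offset=8 data="Bs" -> buffer=???nuBcbBsGJ
Fragment 4: offset=0 data="Tzr" -> buffer=TzrnuBcbBsGJ
Fragment 5: offset=9 data="GWY" -> buffer=TzrnuBcbBGWY

Answer: TzrnuBcbBGWY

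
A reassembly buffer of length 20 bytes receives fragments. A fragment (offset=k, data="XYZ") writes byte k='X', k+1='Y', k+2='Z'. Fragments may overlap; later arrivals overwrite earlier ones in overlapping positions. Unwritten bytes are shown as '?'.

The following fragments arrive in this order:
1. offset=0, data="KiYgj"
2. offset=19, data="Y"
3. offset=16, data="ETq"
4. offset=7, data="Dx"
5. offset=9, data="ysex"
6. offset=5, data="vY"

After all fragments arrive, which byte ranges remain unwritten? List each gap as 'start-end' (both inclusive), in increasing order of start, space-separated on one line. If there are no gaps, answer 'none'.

Answer: 13-15

Derivation:
Fragment 1: offset=0 len=5
Fragment 2: offset=19 len=1
Fragment 3: offset=16 len=3
Fragment 4: offset=7 len=2
Fragment 5: offset=9 len=4
Fragment 6: offset=5 len=2
Gaps: 13-15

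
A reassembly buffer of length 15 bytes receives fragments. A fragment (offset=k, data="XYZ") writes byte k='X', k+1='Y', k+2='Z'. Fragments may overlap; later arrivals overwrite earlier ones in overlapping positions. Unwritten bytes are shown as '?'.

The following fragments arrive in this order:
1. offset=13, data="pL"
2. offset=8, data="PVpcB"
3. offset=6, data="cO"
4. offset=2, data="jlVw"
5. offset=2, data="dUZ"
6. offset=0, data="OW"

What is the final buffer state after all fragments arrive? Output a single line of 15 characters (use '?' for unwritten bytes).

Fragment 1: offset=13 data="pL" -> buffer=?????????????pL
Fragment 2: offset=8 data="PVpcB" -> buffer=????????PVpcBpL
Fragment 3: offset=6 data="cO" -> buffer=??????cOPVpcBpL
Fragment 4: offset=2 data="jlVw" -> buffer=??jlVwcOPVpcBpL
Fragment 5: offset=2 data="dUZ" -> buffer=??dUZwcOPVpcBpL
Fragment 6: offset=0 data="OW" -> buffer=OWdUZwcOPVpcBpL

Answer: OWdUZwcOPVpcBpL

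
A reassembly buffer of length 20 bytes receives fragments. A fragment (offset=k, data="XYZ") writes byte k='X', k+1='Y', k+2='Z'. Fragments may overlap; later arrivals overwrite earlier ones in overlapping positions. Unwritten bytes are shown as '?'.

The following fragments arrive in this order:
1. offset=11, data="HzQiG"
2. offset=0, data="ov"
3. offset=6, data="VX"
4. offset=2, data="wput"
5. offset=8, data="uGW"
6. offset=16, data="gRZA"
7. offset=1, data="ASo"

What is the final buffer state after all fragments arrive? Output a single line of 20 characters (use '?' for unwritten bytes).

Answer: oASoutVXuGWHzQiGgRZA

Derivation:
Fragment 1: offset=11 data="HzQiG" -> buffer=???????????HzQiG????
Fragment 2: offset=0 data="ov" -> buffer=ov?????????HzQiG????
Fragment 3: offset=6 data="VX" -> buffer=ov????VX???HzQiG????
Fragment 4: offset=2 data="wput" -> buffer=ovwputVX???HzQiG????
Fragment 5: offset=8 data="uGW" -> buffer=ovwputVXuGWHzQiG????
Fragment 6: offset=16 data="gRZA" -> buffer=ovwputVXuGWHzQiGgRZA
Fragment 7: offset=1 data="ASo" -> buffer=oASoutVXuGWHzQiGgRZA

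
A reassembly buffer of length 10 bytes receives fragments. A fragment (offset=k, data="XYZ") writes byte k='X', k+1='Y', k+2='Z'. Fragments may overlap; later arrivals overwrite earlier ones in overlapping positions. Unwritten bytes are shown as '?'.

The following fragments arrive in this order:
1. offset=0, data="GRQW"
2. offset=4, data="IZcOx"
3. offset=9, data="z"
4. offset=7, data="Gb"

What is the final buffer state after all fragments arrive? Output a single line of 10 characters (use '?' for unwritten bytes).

Answer: GRQWIZcGbz

Derivation:
Fragment 1: offset=0 data="GRQW" -> buffer=GRQW??????
Fragment 2: offset=4 data="IZcOx" -> buffer=GRQWIZcOx?
Fragment 3: offset=9 data="z" -> buffer=GRQWIZcOxz
Fragment 4: offset=7 data="Gb" -> buffer=GRQWIZcGbz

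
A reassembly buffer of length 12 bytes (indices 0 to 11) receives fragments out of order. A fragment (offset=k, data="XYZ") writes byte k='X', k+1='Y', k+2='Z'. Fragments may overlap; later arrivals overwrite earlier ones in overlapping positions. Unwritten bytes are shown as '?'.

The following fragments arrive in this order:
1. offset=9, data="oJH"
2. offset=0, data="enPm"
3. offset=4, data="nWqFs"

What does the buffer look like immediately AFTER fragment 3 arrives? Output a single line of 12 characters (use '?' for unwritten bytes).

Fragment 1: offset=9 data="oJH" -> buffer=?????????oJH
Fragment 2: offset=0 data="enPm" -> buffer=enPm?????oJH
Fragment 3: offset=4 data="nWqFs" -> buffer=enPmnWqFsoJH

Answer: enPmnWqFsoJH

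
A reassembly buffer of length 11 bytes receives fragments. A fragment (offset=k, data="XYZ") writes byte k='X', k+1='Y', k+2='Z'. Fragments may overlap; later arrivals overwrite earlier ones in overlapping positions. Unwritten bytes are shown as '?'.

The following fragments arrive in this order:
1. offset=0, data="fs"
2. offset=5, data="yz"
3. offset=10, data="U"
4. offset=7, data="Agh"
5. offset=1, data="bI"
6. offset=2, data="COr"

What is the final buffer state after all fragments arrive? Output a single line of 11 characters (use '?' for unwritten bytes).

Answer: fbCOryzAghU

Derivation:
Fragment 1: offset=0 data="fs" -> buffer=fs?????????
Fragment 2: offset=5 data="yz" -> buffer=fs???yz????
Fragment 3: offset=10 data="U" -> buffer=fs???yz???U
Fragment 4: offset=7 data="Agh" -> buffer=fs???yzAghU
Fragment 5: offset=1 data="bI" -> buffer=fbI??yzAghU
Fragment 6: offset=2 data="COr" -> buffer=fbCOryzAghU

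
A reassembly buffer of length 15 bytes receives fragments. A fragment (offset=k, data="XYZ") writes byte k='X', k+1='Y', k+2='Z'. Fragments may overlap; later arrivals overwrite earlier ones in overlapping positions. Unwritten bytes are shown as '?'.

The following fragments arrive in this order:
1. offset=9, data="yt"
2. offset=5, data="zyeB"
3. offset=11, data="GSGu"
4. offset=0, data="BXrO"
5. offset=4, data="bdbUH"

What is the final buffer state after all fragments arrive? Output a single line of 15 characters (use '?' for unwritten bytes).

Answer: BXrObdbUHytGSGu

Derivation:
Fragment 1: offset=9 data="yt" -> buffer=?????????yt????
Fragment 2: offset=5 data="zyeB" -> buffer=?????zyeByt????
Fragment 3: offset=11 data="GSGu" -> buffer=?????zyeBytGSGu
Fragment 4: offset=0 data="BXrO" -> buffer=BXrO?zyeBytGSGu
Fragment 5: offset=4 data="bdbUH" -> buffer=BXrObdbUHytGSGu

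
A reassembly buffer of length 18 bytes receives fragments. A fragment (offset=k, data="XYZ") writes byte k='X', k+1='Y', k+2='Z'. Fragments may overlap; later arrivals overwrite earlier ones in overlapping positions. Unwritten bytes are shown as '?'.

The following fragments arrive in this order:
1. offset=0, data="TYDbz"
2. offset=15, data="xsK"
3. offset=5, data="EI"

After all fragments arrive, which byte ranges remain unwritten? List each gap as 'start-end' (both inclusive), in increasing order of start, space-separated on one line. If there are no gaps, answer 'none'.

Answer: 7-14

Derivation:
Fragment 1: offset=0 len=5
Fragment 2: offset=15 len=3
Fragment 3: offset=5 len=2
Gaps: 7-14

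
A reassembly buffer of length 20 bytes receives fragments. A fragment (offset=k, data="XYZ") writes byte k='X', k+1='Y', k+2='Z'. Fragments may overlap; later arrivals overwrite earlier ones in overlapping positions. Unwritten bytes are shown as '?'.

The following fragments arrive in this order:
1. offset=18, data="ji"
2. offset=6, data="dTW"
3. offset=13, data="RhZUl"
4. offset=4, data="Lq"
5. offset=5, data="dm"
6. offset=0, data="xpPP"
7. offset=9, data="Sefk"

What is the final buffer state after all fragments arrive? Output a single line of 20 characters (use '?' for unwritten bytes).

Fragment 1: offset=18 data="ji" -> buffer=??????????????????ji
Fragment 2: offset=6 data="dTW" -> buffer=??????dTW?????????ji
Fragment 3: offset=13 data="RhZUl" -> buffer=??????dTW????RhZUlji
Fragment 4: offset=4 data="Lq" -> buffer=????LqdTW????RhZUlji
Fragment 5: offset=5 data="dm" -> buffer=????LdmTW????RhZUlji
Fragment 6: offset=0 data="xpPP" -> buffer=xpPPLdmTW????RhZUlji
Fragment 7: offset=9 data="Sefk" -> buffer=xpPPLdmTWSefkRhZUlji

Answer: xpPPLdmTWSefkRhZUlji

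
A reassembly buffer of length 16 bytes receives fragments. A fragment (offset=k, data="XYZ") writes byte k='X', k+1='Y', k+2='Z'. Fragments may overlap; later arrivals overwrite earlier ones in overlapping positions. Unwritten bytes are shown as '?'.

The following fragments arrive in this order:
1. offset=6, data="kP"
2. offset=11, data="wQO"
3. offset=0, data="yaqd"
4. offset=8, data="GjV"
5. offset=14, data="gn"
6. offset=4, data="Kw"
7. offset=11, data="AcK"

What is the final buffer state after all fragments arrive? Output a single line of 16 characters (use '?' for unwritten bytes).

Answer: yaqdKwkPGjVAcKgn

Derivation:
Fragment 1: offset=6 data="kP" -> buffer=??????kP????????
Fragment 2: offset=11 data="wQO" -> buffer=??????kP???wQO??
Fragment 3: offset=0 data="yaqd" -> buffer=yaqd??kP???wQO??
Fragment 4: offset=8 data="GjV" -> buffer=yaqd??kPGjVwQO??
Fragment 5: offset=14 data="gn" -> buffer=yaqd??kPGjVwQOgn
Fragment 6: offset=4 data="Kw" -> buffer=yaqdKwkPGjVwQOgn
Fragment 7: offset=11 data="AcK" -> buffer=yaqdKwkPGjVAcKgn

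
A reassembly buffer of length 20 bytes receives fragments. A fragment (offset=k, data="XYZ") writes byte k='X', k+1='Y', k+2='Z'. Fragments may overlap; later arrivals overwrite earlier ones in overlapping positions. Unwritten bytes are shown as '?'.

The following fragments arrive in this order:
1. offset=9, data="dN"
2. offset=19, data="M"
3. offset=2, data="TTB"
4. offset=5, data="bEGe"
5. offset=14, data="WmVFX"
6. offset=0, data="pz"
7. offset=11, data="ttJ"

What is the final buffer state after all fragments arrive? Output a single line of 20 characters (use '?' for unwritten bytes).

Answer: pzTTBbEGedNttJWmVFXM

Derivation:
Fragment 1: offset=9 data="dN" -> buffer=?????????dN?????????
Fragment 2: offset=19 data="M" -> buffer=?????????dN????????M
Fragment 3: offset=2 data="TTB" -> buffer=??TTB????dN????????M
Fragment 4: offset=5 data="bEGe" -> buffer=??TTBbEGedN????????M
Fragment 5: offset=14 data="WmVFX" -> buffer=??TTBbEGedN???WmVFXM
Fragment 6: offset=0 data="pz" -> buffer=pzTTBbEGedN???WmVFXM
Fragment 7: offset=11 data="ttJ" -> buffer=pzTTBbEGedNttJWmVFXM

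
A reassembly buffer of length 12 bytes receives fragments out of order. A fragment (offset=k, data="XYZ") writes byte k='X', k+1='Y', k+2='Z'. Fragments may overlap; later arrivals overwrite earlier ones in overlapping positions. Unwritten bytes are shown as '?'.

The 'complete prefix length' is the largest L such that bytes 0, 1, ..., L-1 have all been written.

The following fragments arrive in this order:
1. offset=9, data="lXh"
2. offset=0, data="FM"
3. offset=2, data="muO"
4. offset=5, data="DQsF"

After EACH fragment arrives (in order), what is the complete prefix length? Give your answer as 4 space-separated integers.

Answer: 0 2 5 12

Derivation:
Fragment 1: offset=9 data="lXh" -> buffer=?????????lXh -> prefix_len=0
Fragment 2: offset=0 data="FM" -> buffer=FM???????lXh -> prefix_len=2
Fragment 3: offset=2 data="muO" -> buffer=FMmuO????lXh -> prefix_len=5
Fragment 4: offset=5 data="DQsF" -> buffer=FMmuODQsFlXh -> prefix_len=12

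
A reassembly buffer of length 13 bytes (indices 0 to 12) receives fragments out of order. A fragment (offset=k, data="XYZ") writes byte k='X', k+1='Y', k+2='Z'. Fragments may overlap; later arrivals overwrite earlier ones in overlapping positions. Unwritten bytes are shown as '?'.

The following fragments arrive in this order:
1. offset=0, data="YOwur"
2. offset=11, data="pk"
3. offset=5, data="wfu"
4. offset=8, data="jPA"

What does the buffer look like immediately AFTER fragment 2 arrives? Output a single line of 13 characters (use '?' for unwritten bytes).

Fragment 1: offset=0 data="YOwur" -> buffer=YOwur????????
Fragment 2: offset=11 data="pk" -> buffer=YOwur??????pk

Answer: YOwur??????pk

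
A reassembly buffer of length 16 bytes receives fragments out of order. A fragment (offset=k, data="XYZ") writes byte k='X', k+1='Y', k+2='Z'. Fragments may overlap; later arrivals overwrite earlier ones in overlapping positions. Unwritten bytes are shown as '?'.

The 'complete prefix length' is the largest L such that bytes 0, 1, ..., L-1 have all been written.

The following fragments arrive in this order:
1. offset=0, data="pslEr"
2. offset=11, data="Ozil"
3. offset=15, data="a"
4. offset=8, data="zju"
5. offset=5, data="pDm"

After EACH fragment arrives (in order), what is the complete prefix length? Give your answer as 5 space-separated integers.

Fragment 1: offset=0 data="pslEr" -> buffer=pslEr??????????? -> prefix_len=5
Fragment 2: offset=11 data="Ozil" -> buffer=pslEr??????Ozil? -> prefix_len=5
Fragment 3: offset=15 data="a" -> buffer=pslEr??????Ozila -> prefix_len=5
Fragment 4: offset=8 data="zju" -> buffer=pslEr???zjuOzila -> prefix_len=5
Fragment 5: offset=5 data="pDm" -> buffer=pslErpDmzjuOzila -> prefix_len=16

Answer: 5 5 5 5 16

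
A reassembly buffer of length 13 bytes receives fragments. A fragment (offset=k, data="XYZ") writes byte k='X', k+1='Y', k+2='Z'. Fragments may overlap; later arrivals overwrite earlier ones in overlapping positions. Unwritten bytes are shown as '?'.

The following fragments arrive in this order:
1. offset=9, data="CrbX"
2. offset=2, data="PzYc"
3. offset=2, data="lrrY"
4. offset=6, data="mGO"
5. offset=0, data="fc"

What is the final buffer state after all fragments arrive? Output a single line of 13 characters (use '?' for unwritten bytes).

Fragment 1: offset=9 data="CrbX" -> buffer=?????????CrbX
Fragment 2: offset=2 data="PzYc" -> buffer=??PzYc???CrbX
Fragment 3: offset=2 data="lrrY" -> buffer=??lrrY???CrbX
Fragment 4: offset=6 data="mGO" -> buffer=??lrrYmGOCrbX
Fragment 5: offset=0 data="fc" -> buffer=fclrrYmGOCrbX

Answer: fclrrYmGOCrbX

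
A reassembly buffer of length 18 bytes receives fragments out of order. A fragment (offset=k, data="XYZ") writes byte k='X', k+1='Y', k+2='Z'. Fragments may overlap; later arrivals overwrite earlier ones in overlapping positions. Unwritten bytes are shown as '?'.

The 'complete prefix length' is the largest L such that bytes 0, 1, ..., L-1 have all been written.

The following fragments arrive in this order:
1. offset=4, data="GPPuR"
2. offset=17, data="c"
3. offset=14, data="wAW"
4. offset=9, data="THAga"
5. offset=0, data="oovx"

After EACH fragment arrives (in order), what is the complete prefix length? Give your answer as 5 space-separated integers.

Answer: 0 0 0 0 18

Derivation:
Fragment 1: offset=4 data="GPPuR" -> buffer=????GPPuR????????? -> prefix_len=0
Fragment 2: offset=17 data="c" -> buffer=????GPPuR????????c -> prefix_len=0
Fragment 3: offset=14 data="wAW" -> buffer=????GPPuR?????wAWc -> prefix_len=0
Fragment 4: offset=9 data="THAga" -> buffer=????GPPuRTHAgawAWc -> prefix_len=0
Fragment 5: offset=0 data="oovx" -> buffer=oovxGPPuRTHAgawAWc -> prefix_len=18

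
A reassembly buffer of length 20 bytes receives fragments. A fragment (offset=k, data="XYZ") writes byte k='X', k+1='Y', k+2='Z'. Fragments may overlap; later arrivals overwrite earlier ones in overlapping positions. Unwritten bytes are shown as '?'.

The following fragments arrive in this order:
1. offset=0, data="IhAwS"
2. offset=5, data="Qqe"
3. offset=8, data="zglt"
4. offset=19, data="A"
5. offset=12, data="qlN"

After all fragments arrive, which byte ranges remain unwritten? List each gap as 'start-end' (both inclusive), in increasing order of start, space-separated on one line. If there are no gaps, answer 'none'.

Answer: 15-18

Derivation:
Fragment 1: offset=0 len=5
Fragment 2: offset=5 len=3
Fragment 3: offset=8 len=4
Fragment 4: offset=19 len=1
Fragment 5: offset=12 len=3
Gaps: 15-18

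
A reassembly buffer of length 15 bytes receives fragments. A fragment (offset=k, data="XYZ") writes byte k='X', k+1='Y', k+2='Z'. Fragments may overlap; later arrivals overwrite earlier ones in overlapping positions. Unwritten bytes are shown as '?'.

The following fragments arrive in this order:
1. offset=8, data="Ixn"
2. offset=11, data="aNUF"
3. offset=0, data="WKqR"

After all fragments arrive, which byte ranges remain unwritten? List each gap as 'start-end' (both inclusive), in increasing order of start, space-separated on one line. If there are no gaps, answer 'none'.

Fragment 1: offset=8 len=3
Fragment 2: offset=11 len=4
Fragment 3: offset=0 len=4
Gaps: 4-7

Answer: 4-7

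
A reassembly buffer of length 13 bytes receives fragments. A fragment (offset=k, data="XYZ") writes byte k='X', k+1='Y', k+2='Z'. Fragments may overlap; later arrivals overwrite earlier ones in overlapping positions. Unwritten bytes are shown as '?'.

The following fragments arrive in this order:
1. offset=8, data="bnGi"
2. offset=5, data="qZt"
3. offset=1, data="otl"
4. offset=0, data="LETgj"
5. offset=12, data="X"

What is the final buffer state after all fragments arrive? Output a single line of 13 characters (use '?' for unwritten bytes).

Answer: LETgjqZtbnGiX

Derivation:
Fragment 1: offset=8 data="bnGi" -> buffer=????????bnGi?
Fragment 2: offset=5 data="qZt" -> buffer=?????qZtbnGi?
Fragment 3: offset=1 data="otl" -> buffer=?otl?qZtbnGi?
Fragment 4: offset=0 data="LETgj" -> buffer=LETgjqZtbnGi?
Fragment 5: offset=12 data="X" -> buffer=LETgjqZtbnGiX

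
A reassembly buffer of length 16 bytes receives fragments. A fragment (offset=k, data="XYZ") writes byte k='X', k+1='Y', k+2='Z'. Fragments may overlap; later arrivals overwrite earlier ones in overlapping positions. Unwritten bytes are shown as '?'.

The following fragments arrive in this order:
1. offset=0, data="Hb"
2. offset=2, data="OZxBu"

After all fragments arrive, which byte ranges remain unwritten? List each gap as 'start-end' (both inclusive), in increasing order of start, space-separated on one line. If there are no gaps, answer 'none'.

Answer: 7-15

Derivation:
Fragment 1: offset=0 len=2
Fragment 2: offset=2 len=5
Gaps: 7-15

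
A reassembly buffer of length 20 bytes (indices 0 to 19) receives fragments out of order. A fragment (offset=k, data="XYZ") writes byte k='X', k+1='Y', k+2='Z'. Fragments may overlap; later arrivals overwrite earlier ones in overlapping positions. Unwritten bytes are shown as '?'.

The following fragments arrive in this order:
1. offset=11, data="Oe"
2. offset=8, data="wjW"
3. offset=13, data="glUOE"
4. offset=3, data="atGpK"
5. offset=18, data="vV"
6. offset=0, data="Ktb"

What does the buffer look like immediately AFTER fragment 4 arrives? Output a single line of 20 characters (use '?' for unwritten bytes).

Answer: ???atGpKwjWOeglUOE??

Derivation:
Fragment 1: offset=11 data="Oe" -> buffer=???????????Oe???????
Fragment 2: offset=8 data="wjW" -> buffer=????????wjWOe???????
Fragment 3: offset=13 data="glUOE" -> buffer=????????wjWOeglUOE??
Fragment 4: offset=3 data="atGpK" -> buffer=???atGpKwjWOeglUOE??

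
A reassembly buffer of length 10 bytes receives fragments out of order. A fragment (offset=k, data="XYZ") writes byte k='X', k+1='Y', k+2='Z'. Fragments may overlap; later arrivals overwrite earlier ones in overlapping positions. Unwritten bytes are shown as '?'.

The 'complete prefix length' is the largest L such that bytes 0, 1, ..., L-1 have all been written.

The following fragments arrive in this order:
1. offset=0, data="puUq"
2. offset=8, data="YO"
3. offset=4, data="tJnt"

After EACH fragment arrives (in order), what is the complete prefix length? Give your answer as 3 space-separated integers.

Answer: 4 4 10

Derivation:
Fragment 1: offset=0 data="puUq" -> buffer=puUq?????? -> prefix_len=4
Fragment 2: offset=8 data="YO" -> buffer=puUq????YO -> prefix_len=4
Fragment 3: offset=4 data="tJnt" -> buffer=puUqtJntYO -> prefix_len=10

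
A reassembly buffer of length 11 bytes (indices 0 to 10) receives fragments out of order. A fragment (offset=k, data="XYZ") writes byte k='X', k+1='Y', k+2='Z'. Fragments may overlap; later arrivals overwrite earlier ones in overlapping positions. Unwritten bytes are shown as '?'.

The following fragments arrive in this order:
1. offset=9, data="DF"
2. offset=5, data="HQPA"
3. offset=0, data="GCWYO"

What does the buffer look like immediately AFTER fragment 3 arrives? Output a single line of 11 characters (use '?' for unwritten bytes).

Fragment 1: offset=9 data="DF" -> buffer=?????????DF
Fragment 2: offset=5 data="HQPA" -> buffer=?????HQPADF
Fragment 3: offset=0 data="GCWYO" -> buffer=GCWYOHQPADF

Answer: GCWYOHQPADF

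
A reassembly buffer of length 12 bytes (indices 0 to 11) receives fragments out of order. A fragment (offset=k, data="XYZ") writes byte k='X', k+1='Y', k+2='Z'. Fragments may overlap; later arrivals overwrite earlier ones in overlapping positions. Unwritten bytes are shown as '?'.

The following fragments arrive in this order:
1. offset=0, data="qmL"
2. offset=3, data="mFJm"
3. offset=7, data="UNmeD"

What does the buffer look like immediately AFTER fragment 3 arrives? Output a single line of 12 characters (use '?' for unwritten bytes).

Answer: qmLmFJmUNmeD

Derivation:
Fragment 1: offset=0 data="qmL" -> buffer=qmL?????????
Fragment 2: offset=3 data="mFJm" -> buffer=qmLmFJm?????
Fragment 3: offset=7 data="UNmeD" -> buffer=qmLmFJmUNmeD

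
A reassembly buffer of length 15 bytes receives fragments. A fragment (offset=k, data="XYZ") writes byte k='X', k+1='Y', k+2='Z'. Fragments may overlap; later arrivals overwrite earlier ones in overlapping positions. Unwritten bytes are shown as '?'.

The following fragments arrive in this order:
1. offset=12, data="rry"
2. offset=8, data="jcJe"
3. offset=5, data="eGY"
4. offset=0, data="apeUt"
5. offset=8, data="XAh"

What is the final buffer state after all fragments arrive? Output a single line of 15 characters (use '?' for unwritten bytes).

Answer: apeUteGYXAherry

Derivation:
Fragment 1: offset=12 data="rry" -> buffer=????????????rry
Fragment 2: offset=8 data="jcJe" -> buffer=????????jcJerry
Fragment 3: offset=5 data="eGY" -> buffer=?????eGYjcJerry
Fragment 4: offset=0 data="apeUt" -> buffer=apeUteGYjcJerry
Fragment 5: offset=8 data="XAh" -> buffer=apeUteGYXAherry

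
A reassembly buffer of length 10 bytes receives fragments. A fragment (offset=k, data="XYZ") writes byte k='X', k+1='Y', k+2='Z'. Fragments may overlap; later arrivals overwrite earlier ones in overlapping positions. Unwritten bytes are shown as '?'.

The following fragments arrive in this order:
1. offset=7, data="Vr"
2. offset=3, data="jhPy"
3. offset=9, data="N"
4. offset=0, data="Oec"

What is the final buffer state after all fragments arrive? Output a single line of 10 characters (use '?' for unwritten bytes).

Fragment 1: offset=7 data="Vr" -> buffer=???????Vr?
Fragment 2: offset=3 data="jhPy" -> buffer=???jhPyVr?
Fragment 3: offset=9 data="N" -> buffer=???jhPyVrN
Fragment 4: offset=0 data="Oec" -> buffer=OecjhPyVrN

Answer: OecjhPyVrN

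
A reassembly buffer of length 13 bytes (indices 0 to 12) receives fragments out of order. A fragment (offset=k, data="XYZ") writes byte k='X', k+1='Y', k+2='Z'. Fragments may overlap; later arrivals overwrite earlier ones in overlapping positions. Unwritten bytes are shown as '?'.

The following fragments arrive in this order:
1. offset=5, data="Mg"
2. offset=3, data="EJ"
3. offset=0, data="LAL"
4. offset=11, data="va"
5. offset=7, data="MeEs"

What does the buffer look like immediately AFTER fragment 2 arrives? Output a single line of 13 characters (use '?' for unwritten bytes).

Fragment 1: offset=5 data="Mg" -> buffer=?????Mg??????
Fragment 2: offset=3 data="EJ" -> buffer=???EJMg??????

Answer: ???EJMg??????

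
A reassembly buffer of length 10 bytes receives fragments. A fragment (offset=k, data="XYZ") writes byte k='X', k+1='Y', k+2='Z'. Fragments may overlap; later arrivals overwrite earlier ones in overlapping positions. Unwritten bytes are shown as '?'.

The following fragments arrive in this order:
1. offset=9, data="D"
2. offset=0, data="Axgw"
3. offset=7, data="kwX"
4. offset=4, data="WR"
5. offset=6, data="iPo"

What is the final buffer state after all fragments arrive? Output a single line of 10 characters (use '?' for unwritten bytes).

Fragment 1: offset=9 data="D" -> buffer=?????????D
Fragment 2: offset=0 data="Axgw" -> buffer=Axgw?????D
Fragment 3: offset=7 data="kwX" -> buffer=Axgw???kwX
Fragment 4: offset=4 data="WR" -> buffer=AxgwWR?kwX
Fragment 5: offset=6 data="iPo" -> buffer=AxgwWRiPoX

Answer: AxgwWRiPoX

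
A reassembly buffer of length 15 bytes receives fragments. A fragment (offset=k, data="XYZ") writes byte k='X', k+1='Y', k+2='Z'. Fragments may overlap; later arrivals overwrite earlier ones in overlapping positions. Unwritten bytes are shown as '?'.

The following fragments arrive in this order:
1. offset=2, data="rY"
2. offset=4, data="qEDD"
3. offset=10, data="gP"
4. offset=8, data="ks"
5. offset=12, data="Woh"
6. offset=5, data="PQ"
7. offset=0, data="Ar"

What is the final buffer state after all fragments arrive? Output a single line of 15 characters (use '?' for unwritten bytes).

Answer: ArrYqPQDksgPWoh

Derivation:
Fragment 1: offset=2 data="rY" -> buffer=??rY???????????
Fragment 2: offset=4 data="qEDD" -> buffer=??rYqEDD???????
Fragment 3: offset=10 data="gP" -> buffer=??rYqEDD??gP???
Fragment 4: offset=8 data="ks" -> buffer=??rYqEDDksgP???
Fragment 5: offset=12 data="Woh" -> buffer=??rYqEDDksgPWoh
Fragment 6: offset=5 data="PQ" -> buffer=??rYqPQDksgPWoh
Fragment 7: offset=0 data="Ar" -> buffer=ArrYqPQDksgPWoh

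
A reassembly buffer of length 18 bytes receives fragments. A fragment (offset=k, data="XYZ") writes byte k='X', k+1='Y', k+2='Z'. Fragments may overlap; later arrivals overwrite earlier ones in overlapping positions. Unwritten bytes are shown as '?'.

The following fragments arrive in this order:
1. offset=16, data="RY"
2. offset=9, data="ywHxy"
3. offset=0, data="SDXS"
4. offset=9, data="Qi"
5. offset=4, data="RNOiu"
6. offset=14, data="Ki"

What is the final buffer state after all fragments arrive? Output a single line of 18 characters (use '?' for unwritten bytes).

Fragment 1: offset=16 data="RY" -> buffer=????????????????RY
Fragment 2: offset=9 data="ywHxy" -> buffer=?????????ywHxy??RY
Fragment 3: offset=0 data="SDXS" -> buffer=SDXS?????ywHxy??RY
Fragment 4: offset=9 data="Qi" -> buffer=SDXS?????QiHxy??RY
Fragment 5: offset=4 data="RNOiu" -> buffer=SDXSRNOiuQiHxy??RY
Fragment 6: offset=14 data="Ki" -> buffer=SDXSRNOiuQiHxyKiRY

Answer: SDXSRNOiuQiHxyKiRY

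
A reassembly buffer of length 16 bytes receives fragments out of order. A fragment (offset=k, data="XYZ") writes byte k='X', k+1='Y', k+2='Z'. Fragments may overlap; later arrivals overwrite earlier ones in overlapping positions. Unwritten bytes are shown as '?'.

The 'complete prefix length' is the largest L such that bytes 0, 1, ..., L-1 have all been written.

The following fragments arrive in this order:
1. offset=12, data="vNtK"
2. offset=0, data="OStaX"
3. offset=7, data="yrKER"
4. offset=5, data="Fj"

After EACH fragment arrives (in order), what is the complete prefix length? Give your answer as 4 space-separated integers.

Fragment 1: offset=12 data="vNtK" -> buffer=????????????vNtK -> prefix_len=0
Fragment 2: offset=0 data="OStaX" -> buffer=OStaX???????vNtK -> prefix_len=5
Fragment 3: offset=7 data="yrKER" -> buffer=OStaX??yrKERvNtK -> prefix_len=5
Fragment 4: offset=5 data="Fj" -> buffer=OStaXFjyrKERvNtK -> prefix_len=16

Answer: 0 5 5 16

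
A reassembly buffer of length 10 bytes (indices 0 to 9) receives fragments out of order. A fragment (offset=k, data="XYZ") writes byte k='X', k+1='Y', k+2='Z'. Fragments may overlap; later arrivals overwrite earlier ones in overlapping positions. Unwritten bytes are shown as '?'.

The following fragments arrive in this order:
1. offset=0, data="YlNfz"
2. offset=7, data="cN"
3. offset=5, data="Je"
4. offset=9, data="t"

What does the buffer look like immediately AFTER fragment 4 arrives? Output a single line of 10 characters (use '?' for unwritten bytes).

Answer: YlNfzJecNt

Derivation:
Fragment 1: offset=0 data="YlNfz" -> buffer=YlNfz?????
Fragment 2: offset=7 data="cN" -> buffer=YlNfz??cN?
Fragment 3: offset=5 data="Je" -> buffer=YlNfzJecN?
Fragment 4: offset=9 data="t" -> buffer=YlNfzJecNt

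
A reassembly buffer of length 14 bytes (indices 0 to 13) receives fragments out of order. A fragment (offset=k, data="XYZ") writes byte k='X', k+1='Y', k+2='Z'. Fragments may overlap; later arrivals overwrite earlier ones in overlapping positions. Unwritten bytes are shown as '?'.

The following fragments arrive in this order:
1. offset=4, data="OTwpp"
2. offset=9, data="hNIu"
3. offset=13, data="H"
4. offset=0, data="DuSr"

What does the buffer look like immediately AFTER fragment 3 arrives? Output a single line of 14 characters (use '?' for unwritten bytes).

Fragment 1: offset=4 data="OTwpp" -> buffer=????OTwpp?????
Fragment 2: offset=9 data="hNIu" -> buffer=????OTwpphNIu?
Fragment 3: offset=13 data="H" -> buffer=????OTwpphNIuH

Answer: ????OTwpphNIuH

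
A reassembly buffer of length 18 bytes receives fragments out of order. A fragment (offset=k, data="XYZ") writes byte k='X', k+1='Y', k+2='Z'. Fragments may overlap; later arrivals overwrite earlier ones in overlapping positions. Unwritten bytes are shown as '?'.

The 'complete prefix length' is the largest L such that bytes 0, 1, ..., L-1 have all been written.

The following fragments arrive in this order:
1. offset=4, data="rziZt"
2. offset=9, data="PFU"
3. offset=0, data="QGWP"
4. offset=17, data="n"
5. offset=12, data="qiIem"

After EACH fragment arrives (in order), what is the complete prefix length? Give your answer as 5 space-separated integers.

Answer: 0 0 12 12 18

Derivation:
Fragment 1: offset=4 data="rziZt" -> buffer=????rziZt????????? -> prefix_len=0
Fragment 2: offset=9 data="PFU" -> buffer=????rziZtPFU?????? -> prefix_len=0
Fragment 3: offset=0 data="QGWP" -> buffer=QGWPrziZtPFU?????? -> prefix_len=12
Fragment 4: offset=17 data="n" -> buffer=QGWPrziZtPFU?????n -> prefix_len=12
Fragment 5: offset=12 data="qiIem" -> buffer=QGWPrziZtPFUqiIemn -> prefix_len=18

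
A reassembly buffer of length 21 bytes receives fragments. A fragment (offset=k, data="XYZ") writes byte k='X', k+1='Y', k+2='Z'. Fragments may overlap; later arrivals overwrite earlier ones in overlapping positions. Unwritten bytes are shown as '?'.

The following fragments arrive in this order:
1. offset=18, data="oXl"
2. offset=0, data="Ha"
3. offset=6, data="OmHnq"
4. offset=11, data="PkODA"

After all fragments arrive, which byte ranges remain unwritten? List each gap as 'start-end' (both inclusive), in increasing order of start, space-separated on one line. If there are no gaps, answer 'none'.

Answer: 2-5 16-17

Derivation:
Fragment 1: offset=18 len=3
Fragment 2: offset=0 len=2
Fragment 3: offset=6 len=5
Fragment 4: offset=11 len=5
Gaps: 2-5 16-17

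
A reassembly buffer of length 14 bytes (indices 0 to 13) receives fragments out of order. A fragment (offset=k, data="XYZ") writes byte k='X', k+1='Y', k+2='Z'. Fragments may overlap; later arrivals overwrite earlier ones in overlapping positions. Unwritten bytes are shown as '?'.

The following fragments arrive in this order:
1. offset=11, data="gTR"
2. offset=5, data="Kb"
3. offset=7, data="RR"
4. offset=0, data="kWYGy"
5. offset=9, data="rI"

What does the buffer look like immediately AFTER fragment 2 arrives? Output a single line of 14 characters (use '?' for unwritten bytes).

Answer: ?????Kb????gTR

Derivation:
Fragment 1: offset=11 data="gTR" -> buffer=???????????gTR
Fragment 2: offset=5 data="Kb" -> buffer=?????Kb????gTR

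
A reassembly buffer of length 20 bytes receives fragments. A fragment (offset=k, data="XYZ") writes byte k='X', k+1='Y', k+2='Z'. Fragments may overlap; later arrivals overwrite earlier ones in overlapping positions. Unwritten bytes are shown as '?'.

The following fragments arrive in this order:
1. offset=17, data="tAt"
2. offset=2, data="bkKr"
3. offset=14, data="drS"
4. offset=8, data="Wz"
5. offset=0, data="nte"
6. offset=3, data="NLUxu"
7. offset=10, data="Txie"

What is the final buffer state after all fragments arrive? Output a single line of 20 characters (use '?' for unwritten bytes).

Answer: nteNLUxuWzTxiedrStAt

Derivation:
Fragment 1: offset=17 data="tAt" -> buffer=?????????????????tAt
Fragment 2: offset=2 data="bkKr" -> buffer=??bkKr???????????tAt
Fragment 3: offset=14 data="drS" -> buffer=??bkKr????????drStAt
Fragment 4: offset=8 data="Wz" -> buffer=??bkKr??Wz????drStAt
Fragment 5: offset=0 data="nte" -> buffer=ntekKr??Wz????drStAt
Fragment 6: offset=3 data="NLUxu" -> buffer=nteNLUxuWz????drStAt
Fragment 7: offset=10 data="Txie" -> buffer=nteNLUxuWzTxiedrStAt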